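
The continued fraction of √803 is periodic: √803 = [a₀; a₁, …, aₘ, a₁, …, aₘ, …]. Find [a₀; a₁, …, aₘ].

a₀ = ⌊√803⌋ = 28.
With m₀=0, d₀=1 and mₖ₊₁ = dₖaₖ − mₖ, dₖ₊₁ = (n − mₖ₊₁²)/dₖ, aₖ₊₁ = ⌊(a₀+mₖ₊₁)/dₖ₊₁⌋:
  k=1: m=28, d=19, a=2
  k=2: m=10, d=37, a=1
  k=3: m=27, d=2, a=27
  k=4: m=27, d=37, a=1
  k=5: m=10, d=19, a=2
  k=6: m=28, d=1, a=56
d=1 and a=2a₀=56 at k=6, so the next step gives (m, d) = (28, 19) again — its k=1 value — and the period has length 6.

[28; 2, 1, 27, 1, 2, 56]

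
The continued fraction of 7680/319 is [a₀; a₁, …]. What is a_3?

7680 = 24·319 + 24   →  a_0 = 24
319 = 13·24 + 7   →  a_1 = 13
24 = 3·7 + 3   →  a_2 = 3
7 = 2·3 + 1   →  a_3 = 2

2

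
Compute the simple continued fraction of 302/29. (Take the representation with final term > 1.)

[10; 2, 2, 2, 2]

302 = 10×29 + 12
29 = 2×12 + 5
12 = 2×5 + 2
5 = 2×2 + 1
2 = 2×1 + 0  (stop)
So 302/29 = [10; 2, 2, 2, 2].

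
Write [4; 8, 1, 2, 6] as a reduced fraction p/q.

Fold from the inside: start with 6/1.
  2 + 1/6 = 13/6
  1 + 6/13 = 19/13
  8 + 13/19 = 165/19
  4 + 19/165 = 679/165

679/165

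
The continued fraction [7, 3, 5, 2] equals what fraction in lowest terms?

Using pₖ = aₖpₖ₋₁ + pₖ₋₂ and qₖ = aₖqₖ₋₁ + qₖ₋₂:
  k=0: a=7, p=7, q=1
  k=1: a=3, p=22, q=3
  k=2: a=5, p=117, q=16
  k=3: a=2, p=256, q=35

256/35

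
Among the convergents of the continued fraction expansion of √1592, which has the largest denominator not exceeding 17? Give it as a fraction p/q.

√1592 = [39; 1, 8, 1, 78, …] (period length 4).
Convergents:
  p_0/q_0 = 39/1
  p_1/q_1 = 40/1
  p_2/q_2 = 359/9
  p_3/q_3 = 399/10
  p_4/q_4 = 31481/789
q_3 = 10 ≤ 17 < 789 = q_4, so the answer is 399/10.

399/10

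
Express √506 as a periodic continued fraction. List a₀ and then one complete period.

a₀ = ⌊√506⌋ = 22.
With m₀=0, d₀=1 and mₖ₊₁ = dₖaₖ − mₖ, dₖ₊₁ = (n − mₖ₊₁²)/dₖ, aₖ₊₁ = ⌊(a₀+mₖ₊₁)/dₖ₊₁⌋:
  k=1: m=22, d=22, a=2
  k=2: m=22, d=1, a=44
d=1 and a=2a₀=44 at k=2, so the next step gives (m, d) = (22, 22) again — its k=1 value — and the period has length 2.

[22; 2, 44]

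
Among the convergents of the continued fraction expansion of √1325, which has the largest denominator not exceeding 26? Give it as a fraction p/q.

182/5

√1325 = [36; 2, 2, 72, …] (period length 3).
Convergents:
  p_0/q_0 = 36/1
  p_1/q_1 = 73/2
  p_2/q_2 = 182/5
  p_3/q_3 = 13177/362
q_2 = 5 ≤ 26 < 362 = q_3, so the answer is 182/5.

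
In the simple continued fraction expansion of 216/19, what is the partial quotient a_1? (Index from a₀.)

2

216 = 11·19 + 7   →  a_0 = 11
19 = 2·7 + 5   →  a_1 = 2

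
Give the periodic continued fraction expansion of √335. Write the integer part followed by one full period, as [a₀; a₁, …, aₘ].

[18; 3, 3, 3, 36]

a₀ = ⌊√335⌋ = 18.
With m₀=0, d₀=1 and mₖ₊₁ = dₖaₖ − mₖ, dₖ₊₁ = (n − mₖ₊₁²)/dₖ, aₖ₊₁ = ⌊(a₀+mₖ₊₁)/dₖ₊₁⌋:
  k=1: m=18, d=11, a=3
  k=2: m=15, d=10, a=3
  k=3: m=15, d=11, a=3
  k=4: m=18, d=1, a=36
d=1 and a=2a₀=36 at k=4, so the next step gives (m, d) = (18, 11) again — its k=1 value — and the period has length 4.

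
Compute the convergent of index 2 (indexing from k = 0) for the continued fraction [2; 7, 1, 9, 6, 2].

Using pₖ = aₖpₖ₋₁ + pₖ₋₂, qₖ = aₖqₖ₋₁ + qₖ₋₂ (with p₋₁=1, p₋₂=0, q₋₁=0, q₋₂=1):
  k=0: a=2, p=2, q=1
  k=1: a=7, p=15, q=7
  k=2: a=1, p=17, q=8

17/8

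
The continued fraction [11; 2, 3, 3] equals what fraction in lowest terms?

Using pₖ = aₖpₖ₋₁ + pₖ₋₂ and qₖ = aₖqₖ₋₁ + qₖ₋₂:
  k=0: a=11, p=11, q=1
  k=1: a=2, p=23, q=2
  k=2: a=3, p=80, q=7
  k=3: a=3, p=263, q=23

263/23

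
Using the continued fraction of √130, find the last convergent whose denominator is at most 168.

√130 = [11; 2, 2, 22, …] (period length 3).
Convergents:
  p_0/q_0 = 11/1
  p_1/q_1 = 23/2
  p_2/q_2 = 57/5
  p_3/q_3 = 1277/112
  p_4/q_4 = 2611/229
q_3 = 112 ≤ 168 < 229 = q_4, so the answer is 1277/112.

1277/112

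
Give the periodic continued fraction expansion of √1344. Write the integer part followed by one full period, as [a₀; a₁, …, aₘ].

[36; 1, 1, 1, 17, 1, 1, 1, 72]

a₀ = ⌊√1344⌋ = 36.
With m₀=0, d₀=1 and mₖ₊₁ = dₖaₖ − mₖ, dₖ₊₁ = (n − mₖ₊₁²)/dₖ, aₖ₊₁ = ⌊(a₀+mₖ₊₁)/dₖ₊₁⌋:
  k=1: m=36, d=48, a=1
  k=2: m=12, d=25, a=1
  k=3: m=13, d=47, a=1
  k=4: m=34, d=4, a=17
  k=5: m=34, d=47, a=1
  k=6: m=13, d=25, a=1
  k=7: m=12, d=48, a=1
  k=8: m=36, d=1, a=72
d=1 and a=2a₀=72 at k=8, so the next step gives (m, d) = (36, 48) again — its k=1 value — and the period has length 8.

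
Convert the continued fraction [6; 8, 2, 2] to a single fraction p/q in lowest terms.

Fold from the inside: start with 2/1.
  2 + 1/2 = 5/2
  8 + 2/5 = 42/5
  6 + 5/42 = 257/42

257/42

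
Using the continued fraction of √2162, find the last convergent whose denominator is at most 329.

8602/185

√2162 = [46; 2, 92, …] (period length 2).
Convergents:
  p_0/q_0 = 46/1
  p_1/q_1 = 93/2
  p_2/q_2 = 8602/185
  p_3/q_3 = 17297/372
q_2 = 185 ≤ 329 < 372 = q_3, so the answer is 8602/185.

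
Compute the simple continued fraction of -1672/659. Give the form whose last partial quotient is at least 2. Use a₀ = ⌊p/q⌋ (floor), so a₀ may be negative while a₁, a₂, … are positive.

[-3; 2, 6, 4, 2, 5]

-1672 = -3×659 + 305
659 = 2×305 + 49
305 = 6×49 + 11
49 = 4×11 + 5
11 = 2×5 + 1
5 = 5×1 + 0  (stop)
So -1672/659 = [-3; 2, 6, 4, 2, 5].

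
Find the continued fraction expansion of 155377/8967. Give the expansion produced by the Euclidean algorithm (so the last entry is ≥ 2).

155377 = 17·8967 + 2938
8967 = 3·2938 + 153
2938 = 19·153 + 31
153 = 4·31 + 29
31 = 1·29 + 2
29 = 14·2 + 1
2 = 2·1 + 0  (stop)
So 155377/8967 = [17; 3, 19, 4, 1, 14, 2].

[17; 3, 19, 4, 1, 14, 2]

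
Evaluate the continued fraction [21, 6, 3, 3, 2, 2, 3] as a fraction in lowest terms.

25475/1204

Fold from the inside: start with 3/1.
  2 + 1/3 = 7/3
  2 + 3/7 = 17/7
  3 + 7/17 = 58/17
  3 + 17/58 = 191/58
  6 + 58/191 = 1204/191
  21 + 191/1204 = 25475/1204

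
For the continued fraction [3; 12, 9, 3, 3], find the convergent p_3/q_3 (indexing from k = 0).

Using pₖ = aₖpₖ₋₁ + pₖ₋₂, qₖ = aₖqₖ₋₁ + qₖ₋₂ (with p₋₁=1, p₋₂=0, q₋₁=0, q₋₂=1):
  k=0: a=3, p=3, q=1
  k=1: a=12, p=37, q=12
  k=2: a=9, p=336, q=109
  k=3: a=3, p=1045, q=339

1045/339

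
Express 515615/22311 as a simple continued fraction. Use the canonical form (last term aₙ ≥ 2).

515615 = 23×22311 + 2462
22311 = 9×2462 + 153
2462 = 16×153 + 14
153 = 10×14 + 13
14 = 1×13 + 1
13 = 13×1 + 0  (stop)
So 515615/22311 = [23; 9, 16, 10, 1, 13].

[23; 9, 16, 10, 1, 13]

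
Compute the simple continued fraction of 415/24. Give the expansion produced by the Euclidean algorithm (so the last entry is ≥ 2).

415 = 17*24 + 7
24 = 3*7 + 3
7 = 2*3 + 1
3 = 3*1 + 0  (stop)
So 415/24 = [17; 3, 2, 3].

[17; 3, 2, 3]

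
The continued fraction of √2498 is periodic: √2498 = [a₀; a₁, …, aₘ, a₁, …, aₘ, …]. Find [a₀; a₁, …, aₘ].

a₀ = ⌊√2498⌋ = 49.

[49; 1, 48, 1, 98]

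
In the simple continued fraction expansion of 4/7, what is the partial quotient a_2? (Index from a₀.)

4 = 0·7 + 4   →  a_0 = 0
7 = 1·4 + 3   →  a_1 = 1
4 = 1·3 + 1   →  a_2 = 1

1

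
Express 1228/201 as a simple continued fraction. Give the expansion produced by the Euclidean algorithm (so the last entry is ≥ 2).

1228 = 6*201 + 22
201 = 9*22 + 3
22 = 7*3 + 1
3 = 3*1 + 0  (stop)
So 1228/201 = [6; 9, 7, 3].

[6; 9, 7, 3]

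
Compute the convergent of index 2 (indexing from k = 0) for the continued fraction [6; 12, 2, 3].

Using pₖ = aₖpₖ₋₁ + pₖ₋₂, qₖ = aₖqₖ₋₁ + qₖ₋₂ (with p₋₁=1, p₋₂=0, q₋₁=0, q₋₂=1):
  k=0: a=6, p=6, q=1
  k=1: a=12, p=73, q=12
  k=2: a=2, p=152, q=25

152/25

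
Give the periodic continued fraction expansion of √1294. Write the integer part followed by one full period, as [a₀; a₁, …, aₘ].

[35; 1, 34, 1, 70]

a₀ = ⌊√1294⌋ = 35.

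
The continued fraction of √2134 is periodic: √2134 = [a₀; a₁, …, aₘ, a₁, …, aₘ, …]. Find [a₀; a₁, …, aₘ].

[46; 5, 8, 5, 92]

a₀ = ⌊√2134⌋ = 46.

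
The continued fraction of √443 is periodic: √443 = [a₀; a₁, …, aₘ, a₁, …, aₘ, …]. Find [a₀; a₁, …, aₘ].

[21; 21, 42]

a₀ = ⌊√443⌋ = 21.
With m₀=0, d₀=1 and mₖ₊₁ = dₖaₖ − mₖ, dₖ₊₁ = (n − mₖ₊₁²)/dₖ, aₖ₊₁ = ⌊(a₀+mₖ₊₁)/dₖ₊₁⌋:
  k=1: m=21, d=2, a=21
  k=2: m=21, d=1, a=42
d=1 and a=2a₀=42 at k=2, so the next step gives (m, d) = (21, 2) again — its k=1 value — and the period has length 2.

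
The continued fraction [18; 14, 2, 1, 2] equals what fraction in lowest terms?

2078/115

Using pₖ = aₖpₖ₋₁ + pₖ₋₂ and qₖ = aₖqₖ₋₁ + qₖ₋₂:
  k=0: a=18, p=18, q=1
  k=1: a=14, p=253, q=14
  k=2: a=2, p=524, q=29
  k=3: a=1, p=777, q=43
  k=4: a=2, p=2078, q=115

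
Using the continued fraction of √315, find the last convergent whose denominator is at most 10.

71/4

√315 = [17; 1, 2, 1, 34, …] (period length 4).
Convergents:
  p_0/q_0 = 17/1
  p_1/q_1 = 18/1
  p_2/q_2 = 53/3
  p_3/q_3 = 71/4
  p_4/q_4 = 2467/139
q_3 = 4 ≤ 10 < 139 = q_4, so the answer is 71/4.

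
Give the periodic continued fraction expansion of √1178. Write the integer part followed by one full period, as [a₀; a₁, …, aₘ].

a₀ = ⌊√1178⌋ = 34.
With m₀=0, d₀=1 and mₖ₊₁ = dₖaₖ − mₖ, dₖ₊₁ = (n − mₖ₊₁²)/dₖ, aₖ₊₁ = ⌊(a₀+mₖ₊₁)/dₖ₊₁⌋:
  k=1: m=34, d=22, a=3
  k=2: m=32, d=7, a=9
  k=3: m=31, d=31, a=2
  k=4: m=31, d=7, a=9
  k=5: m=32, d=22, a=3
  k=6: m=34, d=1, a=68
d=1 and a=2a₀=68 at k=6, so the next step gives (m, d) = (34, 22) again — its k=1 value — and the period has length 6.

[34; 3, 9, 2, 9, 3, 68]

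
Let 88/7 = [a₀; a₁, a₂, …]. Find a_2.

1

88 = 12·7 + 4   →  a_0 = 12
7 = 1·4 + 3   →  a_1 = 1
4 = 1·3 + 1   →  a_2 = 1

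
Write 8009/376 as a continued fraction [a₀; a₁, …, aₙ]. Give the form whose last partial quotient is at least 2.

[21; 3, 3, 18, 2]

8009 = 21·376 + 113
376 = 3·113 + 37
113 = 3·37 + 2
37 = 18·2 + 1
2 = 2·1 + 0  (stop)
So 8009/376 = [21; 3, 3, 18, 2].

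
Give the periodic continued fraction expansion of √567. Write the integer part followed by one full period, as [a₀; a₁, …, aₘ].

a₀ = ⌊√567⌋ = 23.

[23; 1, 4, 3, 4, 1, 46]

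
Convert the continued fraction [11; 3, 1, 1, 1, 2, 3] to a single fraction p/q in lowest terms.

Using pₖ = aₖpₖ₋₁ + pₖ₋₂ and qₖ = aₖqₖ₋₁ + qₖ₋₂:
  k=0: a=11, p=11, q=1
  k=1: a=3, p=34, q=3
  k=2: a=1, p=45, q=4
  k=3: a=1, p=79, q=7
  k=4: a=1, p=124, q=11
  k=5: a=2, p=327, q=29
  k=6: a=3, p=1105, q=98

1105/98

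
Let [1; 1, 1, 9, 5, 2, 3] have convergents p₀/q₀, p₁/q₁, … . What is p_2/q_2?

Using pₖ = aₖpₖ₋₁ + pₖ₋₂, qₖ = aₖqₖ₋₁ + qₖ₋₂ (with p₋₁=1, p₋₂=0, q₋₁=0, q₋₂=1):
  k=0: a=1, p=1, q=1
  k=1: a=1, p=2, q=1
  k=2: a=1, p=3, q=2

3/2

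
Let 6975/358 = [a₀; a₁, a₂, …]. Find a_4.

6975 = 19·358 + 173   →  a_0 = 19
358 = 2·173 + 12   →  a_1 = 2
173 = 14·12 + 5   →  a_2 = 14
12 = 2·5 + 2   →  a_3 = 2
5 = 2·2 + 1   →  a_4 = 2

2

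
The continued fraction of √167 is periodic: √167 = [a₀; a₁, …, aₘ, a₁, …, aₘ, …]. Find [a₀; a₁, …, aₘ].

a₀ = ⌊√167⌋ = 12.
With m₀=0, d₀=1 and mₖ₊₁ = dₖaₖ − mₖ, dₖ₊₁ = (n − mₖ₊₁²)/dₖ, aₖ₊₁ = ⌊(a₀+mₖ₊₁)/dₖ₊₁⌋:
  k=1: m=12, d=23, a=1
  k=2: m=11, d=2, a=11
  k=3: m=11, d=23, a=1
  k=4: m=12, d=1, a=24
d=1 and a=2a₀=24 at k=4, so the next step gives (m, d) = (12, 23) again — its k=1 value — and the period has length 4.

[12; 1, 11, 1, 24]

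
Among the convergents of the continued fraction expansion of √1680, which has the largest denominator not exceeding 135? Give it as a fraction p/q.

√1680 = [40; 1, 80, …] (period length 2).
Convergents:
  p_0/q_0 = 40/1
  p_1/q_1 = 41/1
  p_2/q_2 = 3320/81
  p_3/q_3 = 3361/82
  p_4/q_4 = 272200/6641
q_3 = 82 ≤ 135 < 6641 = q_4, so the answer is 3361/82.

3361/82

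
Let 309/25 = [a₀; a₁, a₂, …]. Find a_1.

2

309 = 12·25 + 9   →  a_0 = 12
25 = 2·9 + 7   →  a_1 = 2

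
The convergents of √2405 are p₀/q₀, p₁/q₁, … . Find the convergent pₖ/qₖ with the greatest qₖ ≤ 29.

√2405 = [49; 24, 1, 1, 24, 98, …] (period length 5).
Convergents:
  p_0/q_0 = 49/1
  p_1/q_1 = 1177/24
  p_2/q_2 = 1226/25
  p_3/q_3 = 2403/49
q_2 = 25 ≤ 29 < 49 = q_3, so the answer is 1226/25.

1226/25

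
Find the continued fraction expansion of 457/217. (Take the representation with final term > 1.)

457 = 2*217 + 23
217 = 9*23 + 10
23 = 2*10 + 3
10 = 3*3 + 1
3 = 3*1 + 0  (stop)
So 457/217 = [2; 9, 2, 3, 3].

[2; 9, 2, 3, 3]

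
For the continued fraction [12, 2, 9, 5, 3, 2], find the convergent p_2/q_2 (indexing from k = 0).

Using pₖ = aₖpₖ₋₁ + pₖ₋₂, qₖ = aₖqₖ₋₁ + qₖ₋₂ (with p₋₁=1, p₋₂=0, q₋₁=0, q₋₂=1):
  k=0: a=12, p=12, q=1
  k=1: a=2, p=25, q=2
  k=2: a=9, p=237, q=19

237/19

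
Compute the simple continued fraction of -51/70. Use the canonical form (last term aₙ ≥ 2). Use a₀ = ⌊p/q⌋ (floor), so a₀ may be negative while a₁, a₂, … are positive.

-51 = -1×70 + 19
70 = 3×19 + 13
19 = 1×13 + 6
13 = 2×6 + 1
6 = 6×1 + 0  (stop)
So -51/70 = [-1; 3, 1, 2, 6].

[-1; 3, 1, 2, 6]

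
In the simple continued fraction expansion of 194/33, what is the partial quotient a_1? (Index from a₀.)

1

194 = 5·33 + 29   →  a_0 = 5
33 = 1·29 + 4   →  a_1 = 1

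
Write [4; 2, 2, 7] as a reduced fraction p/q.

Fold from the inside: start with 7/1.
  2 + 1/7 = 15/7
  2 + 7/15 = 37/15
  4 + 15/37 = 163/37

163/37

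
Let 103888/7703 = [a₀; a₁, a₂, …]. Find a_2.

18

103888 = 13·7703 + 3749   →  a_0 = 13
7703 = 2·3749 + 205   →  a_1 = 2
3749 = 18·205 + 59   →  a_2 = 18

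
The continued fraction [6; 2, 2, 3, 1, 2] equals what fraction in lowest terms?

Using pₖ = aₖpₖ₋₁ + pₖ₋₂ and qₖ = aₖqₖ₋₁ + qₖ₋₂:
  k=0: a=6, p=6, q=1
  k=1: a=2, p=13, q=2
  k=2: a=2, p=32, q=5
  k=3: a=3, p=109, q=17
  k=4: a=1, p=141, q=22
  k=5: a=2, p=391, q=61

391/61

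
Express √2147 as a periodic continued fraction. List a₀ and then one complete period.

[46; 2, 1, 45, 1, 2, 92]

a₀ = ⌊√2147⌋ = 46.
With m₀=0, d₀=1 and mₖ₊₁ = dₖaₖ − mₖ, dₖ₊₁ = (n − mₖ₊₁²)/dₖ, aₖ₊₁ = ⌊(a₀+mₖ₊₁)/dₖ₊₁⌋:
  k=1: m=46, d=31, a=2
  k=2: m=16, d=61, a=1
  k=3: m=45, d=2, a=45
  k=4: m=45, d=61, a=1
  k=5: m=16, d=31, a=2
  k=6: m=46, d=1, a=92
d=1 and a=2a₀=92 at k=6, so the next step gives (m, d) = (46, 31) again — its k=1 value — and the period has length 6.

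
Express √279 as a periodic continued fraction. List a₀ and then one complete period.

[16; 1, 2, 2, 1, 2, 2, 1, 32]

a₀ = ⌊√279⌋ = 16.
With m₀=0, d₀=1 and mₖ₊₁ = dₖaₖ − mₖ, dₖ₊₁ = (n − mₖ₊₁²)/dₖ, aₖ₊₁ = ⌊(a₀+mₖ₊₁)/dₖ₊₁⌋:
  k=1: m=16, d=23, a=1
  k=2: m=7, d=10, a=2
  k=3: m=13, d=11, a=2
  k=4: m=9, d=18, a=1
  k=5: m=9, d=11, a=2
  k=6: m=13, d=10, a=2
  k=7: m=7, d=23, a=1
  k=8: m=16, d=1, a=32
d=1 and a=2a₀=32 at k=8, so the next step gives (m, d) = (16, 23) again — its k=1 value — and the period has length 8.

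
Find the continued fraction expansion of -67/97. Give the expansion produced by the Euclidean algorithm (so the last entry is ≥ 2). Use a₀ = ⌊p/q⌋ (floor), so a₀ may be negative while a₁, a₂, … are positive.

[-1; 3, 4, 3, 2]

-67 = -1×97 + 30
97 = 3×30 + 7
30 = 4×7 + 2
7 = 3×2 + 1
2 = 2×1 + 0  (stop)
So -67/97 = [-1; 3, 4, 3, 2].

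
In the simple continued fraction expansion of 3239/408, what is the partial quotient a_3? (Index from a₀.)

3

3239 = 7·408 + 383   →  a_0 = 7
408 = 1·383 + 25   →  a_1 = 1
383 = 15·25 + 8   →  a_2 = 15
25 = 3·8 + 1   →  a_3 = 3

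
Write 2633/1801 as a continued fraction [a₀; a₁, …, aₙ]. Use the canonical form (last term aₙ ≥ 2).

2633 = 1*1801 + 832
1801 = 2*832 + 137
832 = 6*137 + 10
137 = 13*10 + 7
10 = 1*7 + 3
7 = 2*3 + 1
3 = 3*1 + 0  (stop)
So 2633/1801 = [1; 2, 6, 13, 1, 2, 3].

[1; 2, 6, 13, 1, 2, 3]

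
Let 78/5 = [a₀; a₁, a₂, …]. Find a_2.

78 = 15·5 + 3   →  a_0 = 15
5 = 1·3 + 2   →  a_1 = 1
3 = 1·2 + 1   →  a_2 = 1

1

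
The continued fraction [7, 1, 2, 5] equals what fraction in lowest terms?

123/16

Using pₖ = aₖpₖ₋₁ + pₖ₋₂ and qₖ = aₖqₖ₋₁ + qₖ₋₂:
  k=0: a=7, p=7, q=1
  k=1: a=1, p=8, q=1
  k=2: a=2, p=23, q=3
  k=3: a=5, p=123, q=16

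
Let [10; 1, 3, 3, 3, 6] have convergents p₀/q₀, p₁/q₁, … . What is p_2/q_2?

Using pₖ = aₖpₖ₋₁ + pₖ₋₂, qₖ = aₖqₖ₋₁ + qₖ₋₂ (with p₋₁=1, p₋₂=0, q₋₁=0, q₋₂=1):
  k=0: a=10, p=10, q=1
  k=1: a=1, p=11, q=1
  k=2: a=3, p=43, q=4

43/4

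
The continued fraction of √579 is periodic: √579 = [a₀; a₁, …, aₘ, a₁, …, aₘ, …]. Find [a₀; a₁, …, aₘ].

a₀ = ⌊√579⌋ = 24.
With m₀=0, d₀=1 and mₖ₊₁ = dₖaₖ − mₖ, dₖ₊₁ = (n − mₖ₊₁²)/dₖ, aₖ₊₁ = ⌊(a₀+mₖ₊₁)/dₖ₊₁⌋:
  k=1: m=24, d=3, a=16
  k=2: m=24, d=1, a=48
d=1 and a=2a₀=48 at k=2, so the next step gives (m, d) = (24, 3) again — its k=1 value — and the period has length 2.

[24; 16, 48]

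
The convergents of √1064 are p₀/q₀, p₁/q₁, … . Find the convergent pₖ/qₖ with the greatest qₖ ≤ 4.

√1064 = [32; 1, 1, 1, 1, 1, 1, 1, 64, …] (period length 8).
Convergents:
  p_0/q_0 = 32/1
  p_1/q_1 = 33/1
  p_2/q_2 = 65/2
  p_3/q_3 = 98/3
  p_4/q_4 = 163/5
q_3 = 3 ≤ 4 < 5 = q_4, so the answer is 98/3.

98/3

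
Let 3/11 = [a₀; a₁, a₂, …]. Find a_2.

1

3 = 0·11 + 3   →  a_0 = 0
11 = 3·3 + 2   →  a_1 = 3
3 = 1·2 + 1   →  a_2 = 1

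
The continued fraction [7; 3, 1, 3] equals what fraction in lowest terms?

109/15

Using pₖ = aₖpₖ₋₁ + pₖ₋₂ and qₖ = aₖqₖ₋₁ + qₖ₋₂:
  k=0: a=7, p=7, q=1
  k=1: a=3, p=22, q=3
  k=2: a=1, p=29, q=4
  k=3: a=3, p=109, q=15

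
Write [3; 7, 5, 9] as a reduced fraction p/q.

1039/331

Fold from the inside: start with 9/1.
  5 + 1/9 = 46/9
  7 + 9/46 = 331/46
  3 + 46/331 = 1039/331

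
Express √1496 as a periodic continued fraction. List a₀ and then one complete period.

a₀ = ⌊√1496⌋ = 38.
With m₀=0, d₀=1 and mₖ₊₁ = dₖaₖ − mₖ, dₖ₊₁ = (n − mₖ₊₁²)/dₖ, aₖ₊₁ = ⌊(a₀+mₖ₊₁)/dₖ₊₁⌋:
  k=1: m=38, d=52, a=1
  k=2: m=14, d=25, a=2
  k=3: m=36, d=8, a=9
  k=4: m=36, d=25, a=2
  k=5: m=14, d=52, a=1
  k=6: m=38, d=1, a=76
d=1 and a=2a₀=76 at k=6, so the next step gives (m, d) = (38, 52) again — its k=1 value — and the period has length 6.

[38; 1, 2, 9, 2, 1, 76]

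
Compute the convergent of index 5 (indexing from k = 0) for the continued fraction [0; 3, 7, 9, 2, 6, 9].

Using pₖ = aₖpₖ₋₁ + pₖ₋₂, qₖ = aₖqₖ₋₁ + qₖ₋₂ (with p₋₁=1, p₋₂=0, q₋₁=0, q₋₂=1):
  k=0: a=0, p=0, q=1
  k=1: a=3, p=1, q=3
  k=2: a=7, p=7, q=22
  k=3: a=9, p=64, q=201
  k=4: a=2, p=135, q=424
  k=5: a=6, p=874, q=2745

874/2745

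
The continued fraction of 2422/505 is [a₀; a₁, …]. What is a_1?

1

2422 = 4·505 + 402   →  a_0 = 4
505 = 1·402 + 103   →  a_1 = 1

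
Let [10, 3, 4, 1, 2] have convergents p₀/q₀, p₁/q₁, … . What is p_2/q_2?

Using pₖ = aₖpₖ₋₁ + pₖ₋₂, qₖ = aₖqₖ₋₁ + qₖ₋₂ (with p₋₁=1, p₋₂=0, q₋₁=0, q₋₂=1):
  k=0: a=10, p=10, q=1
  k=1: a=3, p=31, q=3
  k=2: a=4, p=134, q=13

134/13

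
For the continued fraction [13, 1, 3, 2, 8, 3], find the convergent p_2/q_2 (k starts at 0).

Using pₖ = aₖpₖ₋₁ + pₖ₋₂, qₖ = aₖqₖ₋₁ + qₖ₋₂ (with p₋₁=1, p₋₂=0, q₋₁=0, q₋₂=1):
  k=0: a=13, p=13, q=1
  k=1: a=1, p=14, q=1
  k=2: a=3, p=55, q=4

55/4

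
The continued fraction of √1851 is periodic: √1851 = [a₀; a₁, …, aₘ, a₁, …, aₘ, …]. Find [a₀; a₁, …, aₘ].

[43; 43, 86]

a₀ = ⌊√1851⌋ = 43.
With m₀=0, d₀=1 and mₖ₊₁ = dₖaₖ − mₖ, dₖ₊₁ = (n − mₖ₊₁²)/dₖ, aₖ₊₁ = ⌊(a₀+mₖ₊₁)/dₖ₊₁⌋:
  k=1: m=43, d=2, a=43
  k=2: m=43, d=1, a=86
d=1 and a=2a₀=86 at k=2, so the next step gives (m, d) = (43, 2) again — its k=1 value — and the period has length 2.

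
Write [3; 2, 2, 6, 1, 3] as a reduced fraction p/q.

487/143

Fold from the inside: start with 3/1.
  1 + 1/3 = 4/3
  6 + 3/4 = 27/4
  2 + 4/27 = 58/27
  2 + 27/58 = 143/58
  3 + 58/143 = 487/143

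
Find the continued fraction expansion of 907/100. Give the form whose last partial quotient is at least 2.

[9; 14, 3, 2]

907 = 9·100 + 7
100 = 14·7 + 2
7 = 3·2 + 1
2 = 2·1 + 0  (stop)
So 907/100 = [9; 14, 3, 2].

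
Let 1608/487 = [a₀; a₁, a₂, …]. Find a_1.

3

1608 = 3·487 + 147   →  a_0 = 3
487 = 3·147 + 46   →  a_1 = 3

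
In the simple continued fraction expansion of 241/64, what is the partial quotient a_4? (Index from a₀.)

1

241 = 3·64 + 49   →  a_0 = 3
64 = 1·49 + 15   →  a_1 = 1
49 = 3·15 + 4   →  a_2 = 3
15 = 3·4 + 3   →  a_3 = 3
4 = 1·3 + 1   →  a_4 = 1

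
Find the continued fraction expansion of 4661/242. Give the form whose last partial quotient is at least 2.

4661 = 19·242 + 63
242 = 3·63 + 53
63 = 1·53 + 10
53 = 5·10 + 3
10 = 3·3 + 1
3 = 3·1 + 0  (stop)
So 4661/242 = [19; 3, 1, 5, 3, 3].

[19; 3, 1, 5, 3, 3]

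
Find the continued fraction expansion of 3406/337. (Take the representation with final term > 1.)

3406 = 10·337 + 36
337 = 9·36 + 13
36 = 2·13 + 10
13 = 1·10 + 3
10 = 3·3 + 1
3 = 3·1 + 0  (stop)
So 3406/337 = [10; 9, 2, 1, 3, 3].

[10; 9, 2, 1, 3, 3]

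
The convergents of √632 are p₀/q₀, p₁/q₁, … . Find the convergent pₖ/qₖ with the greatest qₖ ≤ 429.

7743/308

√632 = [25; 7, 6, 7, 50, …] (period length 4).
Convergents:
  p_0/q_0 = 25/1
  p_1/q_1 = 176/7
  p_2/q_2 = 1081/43
  p_3/q_3 = 7743/308
  p_4/q_4 = 388231/15443
q_3 = 308 ≤ 429 < 15443 = q_4, so the answer is 7743/308.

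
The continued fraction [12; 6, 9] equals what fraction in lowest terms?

Using pₖ = aₖpₖ₋₁ + pₖ₋₂ and qₖ = aₖqₖ₋₁ + qₖ₋₂:
  k=0: a=12, p=12, q=1
  k=1: a=6, p=73, q=6
  k=2: a=9, p=669, q=55

669/55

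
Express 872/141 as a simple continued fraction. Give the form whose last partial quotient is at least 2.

872 = 6×141 + 26
141 = 5×26 + 11
26 = 2×11 + 4
11 = 2×4 + 3
4 = 1×3 + 1
3 = 3×1 + 0  (stop)
So 872/141 = [6; 5, 2, 2, 1, 3].

[6; 5, 2, 2, 1, 3]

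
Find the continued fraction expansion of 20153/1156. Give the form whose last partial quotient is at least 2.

20153 = 17·1156 + 501
1156 = 2·501 + 154
501 = 3·154 + 39
154 = 3·39 + 37
39 = 1·37 + 2
37 = 18·2 + 1
2 = 2·1 + 0  (stop)
So 20153/1156 = [17; 2, 3, 3, 1, 18, 2].

[17; 2, 3, 3, 1, 18, 2]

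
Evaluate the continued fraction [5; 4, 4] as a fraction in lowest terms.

89/17

Using pₖ = aₖpₖ₋₁ + pₖ₋₂ and qₖ = aₖqₖ₋₁ + qₖ₋₂:
  k=0: a=5, p=5, q=1
  k=1: a=4, p=21, q=4
  k=2: a=4, p=89, q=17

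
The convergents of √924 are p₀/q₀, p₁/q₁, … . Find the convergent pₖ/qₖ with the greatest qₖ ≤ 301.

√924 = [30; 2, 1, 1, 14, 1, 1, 2, 60, …] (period length 8).
Convergents:
  p_0/q_0 = 30/1
  p_1/q_1 = 61/2
  p_2/q_2 = 91/3
  p_3/q_3 = 152/5
  p_4/q_4 = 2219/73
  p_5/q_5 = 2371/78
  p_6/q_6 = 4590/151
  p_7/q_7 = 11551/380
q_6 = 151 ≤ 301 < 380 = q_7, so the answer is 4590/151.

4590/151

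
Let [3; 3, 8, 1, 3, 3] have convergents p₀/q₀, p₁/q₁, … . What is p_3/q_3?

93/28

Using pₖ = aₖpₖ₋₁ + pₖ₋₂, qₖ = aₖqₖ₋₁ + qₖ₋₂ (with p₋₁=1, p₋₂=0, q₋₁=0, q₋₂=1):
  k=0: a=3, p=3, q=1
  k=1: a=3, p=10, q=3
  k=2: a=8, p=83, q=25
  k=3: a=1, p=93, q=28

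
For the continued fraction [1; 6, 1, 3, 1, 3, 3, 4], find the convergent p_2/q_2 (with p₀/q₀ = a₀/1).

Using pₖ = aₖpₖ₋₁ + pₖ₋₂, qₖ = aₖqₖ₋₁ + qₖ₋₂ (with p₋₁=1, p₋₂=0, q₋₁=0, q₋₂=1):
  k=0: a=1, p=1, q=1
  k=1: a=6, p=7, q=6
  k=2: a=1, p=8, q=7

8/7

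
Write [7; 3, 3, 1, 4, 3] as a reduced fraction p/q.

Fold from the inside: start with 3/1.
  4 + 1/3 = 13/3
  1 + 3/13 = 16/13
  3 + 13/16 = 61/16
  3 + 16/61 = 199/61
  7 + 61/199 = 1454/199

1454/199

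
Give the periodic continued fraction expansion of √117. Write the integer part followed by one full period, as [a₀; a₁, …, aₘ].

[10; 1, 4, 2, 4, 1, 20]

a₀ = ⌊√117⌋ = 10.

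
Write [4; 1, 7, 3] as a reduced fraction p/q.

Fold from the inside: start with 3/1.
  7 + 1/3 = 22/3
  1 + 3/22 = 25/22
  4 + 22/25 = 122/25

122/25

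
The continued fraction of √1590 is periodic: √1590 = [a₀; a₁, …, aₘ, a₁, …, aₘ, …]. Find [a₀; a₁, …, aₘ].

[39; 1, 6, 1, 78]

a₀ = ⌊√1590⌋ = 39.
With m₀=0, d₀=1 and mₖ₊₁ = dₖaₖ − mₖ, dₖ₊₁ = (n − mₖ₊₁²)/dₖ, aₖ₊₁ = ⌊(a₀+mₖ₊₁)/dₖ₊₁⌋:
  k=1: m=39, d=69, a=1
  k=2: m=30, d=10, a=6
  k=3: m=30, d=69, a=1
  k=4: m=39, d=1, a=78
d=1 and a=2a₀=78 at k=4, so the next step gives (m, d) = (39, 69) again — its k=1 value — and the period has length 4.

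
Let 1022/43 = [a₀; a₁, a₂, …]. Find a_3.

3

1022 = 23·43 + 33   →  a_0 = 23
43 = 1·33 + 10   →  a_1 = 1
33 = 3·10 + 3   →  a_2 = 3
10 = 3·3 + 1   →  a_3 = 3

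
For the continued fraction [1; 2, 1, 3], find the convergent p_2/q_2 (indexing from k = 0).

4/3

Using pₖ = aₖpₖ₋₁ + pₖ₋₂, qₖ = aₖqₖ₋₁ + qₖ₋₂ (with p₋₁=1, p₋₂=0, q₋₁=0, q₋₂=1):
  k=0: a=1, p=1, q=1
  k=1: a=2, p=3, q=2
  k=2: a=1, p=4, q=3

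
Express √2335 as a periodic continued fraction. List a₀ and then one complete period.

a₀ = ⌊√2335⌋ = 48.
With m₀=0, d₀=1 and mₖ₊₁ = dₖaₖ − mₖ, dₖ₊₁ = (n − mₖ₊₁²)/dₖ, aₖ₊₁ = ⌊(a₀+mₖ₊₁)/dₖ₊₁⌋:
  k=1: m=48, d=31, a=3
  k=2: m=45, d=10, a=9
  k=3: m=45, d=31, a=3
  k=4: m=48, d=1, a=96
d=1 and a=2a₀=96 at k=4, so the next step gives (m, d) = (48, 31) again — its k=1 value — and the period has length 4.

[48; 3, 9, 3, 96]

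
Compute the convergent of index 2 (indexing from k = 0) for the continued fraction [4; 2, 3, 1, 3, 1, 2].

31/7

Using pₖ = aₖpₖ₋₁ + pₖ₋₂, qₖ = aₖqₖ₋₁ + qₖ₋₂ (with p₋₁=1, p₋₂=0, q₋₁=0, q₋₂=1):
  k=0: a=4, p=4, q=1
  k=1: a=2, p=9, q=2
  k=2: a=3, p=31, q=7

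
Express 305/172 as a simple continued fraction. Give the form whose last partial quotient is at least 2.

[1; 1, 3, 2, 2, 3, 2]

305 = 1·172 + 133
172 = 1·133 + 39
133 = 3·39 + 16
39 = 2·16 + 7
16 = 2·7 + 2
7 = 3·2 + 1
2 = 2·1 + 0  (stop)
So 305/172 = [1; 1, 3, 2, 2, 3, 2].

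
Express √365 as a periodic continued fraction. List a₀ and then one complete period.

[19; 9, 1, 1, 9, 38]

a₀ = ⌊√365⌋ = 19.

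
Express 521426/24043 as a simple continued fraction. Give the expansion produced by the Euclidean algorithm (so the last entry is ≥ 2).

521426 = 21*24043 + 16523
24043 = 1*16523 + 7520
16523 = 2*7520 + 1483
7520 = 5*1483 + 105
1483 = 14*105 + 13
105 = 8*13 + 1
13 = 13*1 + 0  (stop)
So 521426/24043 = [21; 1, 2, 5, 14, 8, 13].

[21; 1, 2, 5, 14, 8, 13]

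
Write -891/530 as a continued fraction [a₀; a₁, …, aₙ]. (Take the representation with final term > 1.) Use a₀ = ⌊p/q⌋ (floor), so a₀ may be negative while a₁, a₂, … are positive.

[-2; 3, 7, 2, 1, 7]

-891 = -2×530 + 169
530 = 3×169 + 23
169 = 7×23 + 8
23 = 2×8 + 7
8 = 1×7 + 1
7 = 7×1 + 0  (stop)
So -891/530 = [-2; 3, 7, 2, 1, 7].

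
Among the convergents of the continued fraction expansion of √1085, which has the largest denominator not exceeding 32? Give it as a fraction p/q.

√1085 = [32; 1, 15, 2, 15, 1, 64, …] (period length 6).
Convergents:
  p_0/q_0 = 32/1
  p_1/q_1 = 33/1
  p_2/q_2 = 527/16
  p_3/q_3 = 1087/33
q_2 = 16 ≤ 32 < 33 = q_3, so the answer is 527/16.

527/16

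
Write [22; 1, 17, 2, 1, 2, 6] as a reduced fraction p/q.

Fold from the inside: start with 6/1.
  2 + 1/6 = 13/6
  1 + 6/13 = 19/13
  2 + 13/19 = 51/19
  17 + 19/51 = 886/51
  1 + 51/886 = 937/886
  22 + 886/937 = 21500/937

21500/937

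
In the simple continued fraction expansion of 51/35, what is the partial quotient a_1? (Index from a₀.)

2

51 = 1·35 + 16   →  a_0 = 1
35 = 2·16 + 3   →  a_1 = 2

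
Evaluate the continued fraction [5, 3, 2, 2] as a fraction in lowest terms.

90/17

Fold from the inside: start with 2/1.
  2 + 1/2 = 5/2
  3 + 2/5 = 17/5
  5 + 5/17 = 90/17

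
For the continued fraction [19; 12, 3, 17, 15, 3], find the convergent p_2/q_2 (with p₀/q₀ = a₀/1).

706/37

Using pₖ = aₖpₖ₋₁ + pₖ₋₂, qₖ = aₖqₖ₋₁ + qₖ₋₂ (with p₋₁=1, p₋₂=0, q₋₁=0, q₋₂=1):
  k=0: a=19, p=19, q=1
  k=1: a=12, p=229, q=12
  k=2: a=3, p=706, q=37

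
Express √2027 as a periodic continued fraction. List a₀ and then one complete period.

[45; 45, 90]

a₀ = ⌊√2027⌋ = 45.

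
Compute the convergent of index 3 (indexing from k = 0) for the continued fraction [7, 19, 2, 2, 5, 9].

684/97

Using pₖ = aₖpₖ₋₁ + pₖ₋₂, qₖ = aₖqₖ₋₁ + qₖ₋₂ (with p₋₁=1, p₋₂=0, q₋₁=0, q₋₂=1):
  k=0: a=7, p=7, q=1
  k=1: a=19, p=134, q=19
  k=2: a=2, p=275, q=39
  k=3: a=2, p=684, q=97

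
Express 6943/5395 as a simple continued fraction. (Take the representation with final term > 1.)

[1; 3, 2, 16, 3, 15]

6943 = 1*5395 + 1548
5395 = 3*1548 + 751
1548 = 2*751 + 46
751 = 16*46 + 15
46 = 3*15 + 1
15 = 15*1 + 0  (stop)
So 6943/5395 = [1; 3, 2, 16, 3, 15].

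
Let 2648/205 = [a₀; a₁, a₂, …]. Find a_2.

11

2648 = 12·205 + 188   →  a_0 = 12
205 = 1·188 + 17   →  a_1 = 1
188 = 11·17 + 1   →  a_2 = 11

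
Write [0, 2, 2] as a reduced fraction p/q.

2/5

Fold from the inside: start with 2/1.
  2 + 1/2 = 5/2
  0 + 2/5 = 2/5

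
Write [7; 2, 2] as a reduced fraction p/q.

37/5

Using pₖ = aₖpₖ₋₁ + pₖ₋₂ and qₖ = aₖqₖ₋₁ + qₖ₋₂:
  k=0: a=7, p=7, q=1
  k=1: a=2, p=15, q=2
  k=2: a=2, p=37, q=5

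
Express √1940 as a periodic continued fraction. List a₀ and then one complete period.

a₀ = ⌊√1940⌋ = 44.
With m₀=0, d₀=1 and mₖ₊₁ = dₖaₖ − mₖ, dₖ₊₁ = (n − mₖ₊₁²)/dₖ, aₖ₊₁ = ⌊(a₀+mₖ₊₁)/dₖ₊₁⌋:
  k=1: m=44, d=4, a=22
  k=2: m=44, d=1, a=88
d=1 and a=2a₀=88 at k=2, so the next step gives (m, d) = (44, 4) again — its k=1 value — and the period has length 2.

[44; 22, 88]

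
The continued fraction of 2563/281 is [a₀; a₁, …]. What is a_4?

3

2563 = 9·281 + 34   →  a_0 = 9
281 = 8·34 + 9   →  a_1 = 8
34 = 3·9 + 7   →  a_2 = 3
9 = 1·7 + 2   →  a_3 = 1
7 = 3·2 + 1   →  a_4 = 3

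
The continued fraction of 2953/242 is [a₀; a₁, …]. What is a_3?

2953 = 12·242 + 49   →  a_0 = 12
242 = 4·49 + 46   →  a_1 = 4
49 = 1·46 + 3   →  a_2 = 1
46 = 15·3 + 1   →  a_3 = 15

15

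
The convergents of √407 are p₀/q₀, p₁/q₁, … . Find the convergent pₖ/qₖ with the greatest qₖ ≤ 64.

√407 = [20; 5, 1, 2, 1, 5, 40, …] (period length 6).
Convergents:
  p_0/q_0 = 20/1
  p_1/q_1 = 101/5
  p_2/q_2 = 121/6
  p_3/q_3 = 343/17
  p_4/q_4 = 464/23
  p_5/q_5 = 2663/132
q_4 = 23 ≤ 64 < 132 = q_5, so the answer is 464/23.

464/23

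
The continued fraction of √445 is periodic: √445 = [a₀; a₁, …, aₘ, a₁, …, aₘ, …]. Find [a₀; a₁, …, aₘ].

a₀ = ⌊√445⌋ = 21.
With m₀=0, d₀=1 and mₖ₊₁ = dₖaₖ − mₖ, dₖ₊₁ = (n − mₖ₊₁²)/dₖ, aₖ₊₁ = ⌊(a₀+mₖ₊₁)/dₖ₊₁⌋:
  k=1: m=21, d=4, a=10
  k=2: m=19, d=21, a=1
  k=3: m=2, d=21, a=1
  k=4: m=19, d=4, a=10
  k=5: m=21, d=1, a=42
d=1 and a=2a₀=42 at k=5, so the next step gives (m, d) = (21, 4) again — its k=1 value — and the period has length 5.

[21; 10, 1, 1, 10, 42]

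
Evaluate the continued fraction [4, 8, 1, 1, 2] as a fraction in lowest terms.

177/43

Using pₖ = aₖpₖ₋₁ + pₖ₋₂ and qₖ = aₖqₖ₋₁ + qₖ₋₂:
  k=0: a=4, p=4, q=1
  k=1: a=8, p=33, q=8
  k=2: a=1, p=37, q=9
  k=3: a=1, p=70, q=17
  k=4: a=2, p=177, q=43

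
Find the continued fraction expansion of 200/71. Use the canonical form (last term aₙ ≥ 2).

200 = 2×71 + 58
71 = 1×58 + 13
58 = 4×13 + 6
13 = 2×6 + 1
6 = 6×1 + 0  (stop)
So 200/71 = [2; 1, 4, 2, 6].

[2; 1, 4, 2, 6]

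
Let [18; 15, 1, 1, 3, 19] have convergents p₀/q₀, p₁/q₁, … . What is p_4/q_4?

Using pₖ = aₖpₖ₋₁ + pₖ₋₂, qₖ = aₖqₖ₋₁ + qₖ₋₂ (with p₋₁=1, p₋₂=0, q₋₁=0, q₋₂=1):
  k=0: a=18, p=18, q=1
  k=1: a=15, p=271, q=15
  k=2: a=1, p=289, q=16
  k=3: a=1, p=560, q=31
  k=4: a=3, p=1969, q=109

1969/109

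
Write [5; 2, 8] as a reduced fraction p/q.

93/17

Using pₖ = aₖpₖ₋₁ + pₖ₋₂ and qₖ = aₖqₖ₋₁ + qₖ₋₂:
  k=0: a=5, p=5, q=1
  k=1: a=2, p=11, q=2
  k=2: a=8, p=93, q=17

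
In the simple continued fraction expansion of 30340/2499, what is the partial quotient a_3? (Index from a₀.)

30340 = 12·2499 + 352   →  a_0 = 12
2499 = 7·352 + 35   →  a_1 = 7
352 = 10·35 + 2   →  a_2 = 10
35 = 17·2 + 1   →  a_3 = 17

17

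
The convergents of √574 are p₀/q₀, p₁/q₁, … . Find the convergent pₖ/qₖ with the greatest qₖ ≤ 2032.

27576/1151

√574 = [23; 1, 22, 1, 46, …] (period length 4).
Convergents:
  p_0/q_0 = 23/1
  p_1/q_1 = 24/1
  p_2/q_2 = 551/23
  p_3/q_3 = 575/24
  p_4/q_4 = 27001/1127
  p_5/q_5 = 27576/1151
  p_6/q_6 = 633673/26449
q_5 = 1151 ≤ 2032 < 26449 = q_6, so the answer is 27576/1151.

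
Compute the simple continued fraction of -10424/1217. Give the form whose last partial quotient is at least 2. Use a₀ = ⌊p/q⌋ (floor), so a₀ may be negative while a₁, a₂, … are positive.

-10424 = -9·1217 + 529
1217 = 2·529 + 159
529 = 3·159 + 52
159 = 3·52 + 3
52 = 17·3 + 1
3 = 3·1 + 0  (stop)
So -10424/1217 = [-9; 2, 3, 3, 17, 3].

[-9; 2, 3, 3, 17, 3]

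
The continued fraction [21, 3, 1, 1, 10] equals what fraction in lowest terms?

1575/74

Fold from the inside: start with 10/1.
  1 + 1/10 = 11/10
  1 + 10/11 = 21/11
  3 + 11/21 = 74/21
  21 + 21/74 = 1575/74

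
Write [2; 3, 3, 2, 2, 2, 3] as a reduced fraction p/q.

Using pₖ = aₖpₖ₋₁ + pₖ₋₂ and qₖ = aₖqₖ₋₁ + qₖ₋₂:
  k=0: a=2, p=2, q=1
  k=1: a=3, p=7, q=3
  k=2: a=3, p=23, q=10
  k=3: a=2, p=53, q=23
  k=4: a=2, p=129, q=56
  k=5: a=2, p=311, q=135
  k=6: a=3, p=1062, q=461

1062/461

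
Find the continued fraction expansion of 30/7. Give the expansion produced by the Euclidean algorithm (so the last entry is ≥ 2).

30 = 4*7 + 2
7 = 3*2 + 1
2 = 2*1 + 0  (stop)
So 30/7 = [4; 3, 2].

[4; 3, 2]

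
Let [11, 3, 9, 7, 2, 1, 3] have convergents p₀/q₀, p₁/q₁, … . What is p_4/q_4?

Using pₖ = aₖpₖ₋₁ + pₖ₋₂, qₖ = aₖqₖ₋₁ + qₖ₋₂ (with p₋₁=1, p₋₂=0, q₋₁=0, q₋₂=1):
  k=0: a=11, p=11, q=1
  k=1: a=3, p=34, q=3
  k=2: a=9, p=317, q=28
  k=3: a=7, p=2253, q=199
  k=4: a=2, p=4823, q=426

4823/426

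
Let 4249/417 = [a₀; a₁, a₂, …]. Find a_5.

2

4249 = 10·417 + 79   →  a_0 = 10
417 = 5·79 + 22   →  a_1 = 5
79 = 3·22 + 13   →  a_2 = 3
22 = 1·13 + 9   →  a_3 = 1
13 = 1·9 + 4   →  a_4 = 1
9 = 2·4 + 1   →  a_5 = 2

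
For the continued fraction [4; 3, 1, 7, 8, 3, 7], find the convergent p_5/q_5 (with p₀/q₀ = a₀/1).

Using pₖ = aₖpₖ₋₁ + pₖ₋₂, qₖ = aₖqₖ₋₁ + qₖ₋₂ (with p₋₁=1, p₋₂=0, q₋₁=0, q₋₂=1):
  k=0: a=4, p=4, q=1
  k=1: a=3, p=13, q=3
  k=2: a=1, p=17, q=4
  k=3: a=7, p=132, q=31
  k=4: a=8, p=1073, q=252
  k=5: a=3, p=3351, q=787

3351/787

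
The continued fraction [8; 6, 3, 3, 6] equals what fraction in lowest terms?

Using pₖ = aₖpₖ₋₁ + pₖ₋₂ and qₖ = aₖqₖ₋₁ + qₖ₋₂:
  k=0: a=8, p=8, q=1
  k=1: a=6, p=49, q=6
  k=2: a=3, p=155, q=19
  k=3: a=3, p=514, q=63
  k=4: a=6, p=3239, q=397

3239/397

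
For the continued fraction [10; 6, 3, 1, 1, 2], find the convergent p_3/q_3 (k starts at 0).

Using pₖ = aₖpₖ₋₁ + pₖ₋₂, qₖ = aₖqₖ₋₁ + qₖ₋₂ (with p₋₁=1, p₋₂=0, q₋₁=0, q₋₂=1):
  k=0: a=10, p=10, q=1
  k=1: a=6, p=61, q=6
  k=2: a=3, p=193, q=19
  k=3: a=1, p=254, q=25

254/25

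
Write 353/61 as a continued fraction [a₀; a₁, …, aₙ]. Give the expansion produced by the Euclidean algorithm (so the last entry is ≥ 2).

353 = 5·61 + 48
61 = 1·48 + 13
48 = 3·13 + 9
13 = 1·9 + 4
9 = 2·4 + 1
4 = 4·1 + 0  (stop)
So 353/61 = [5; 1, 3, 1, 2, 4].

[5; 1, 3, 1, 2, 4]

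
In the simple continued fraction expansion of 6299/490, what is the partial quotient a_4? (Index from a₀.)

9

6299 = 12·490 + 419   →  a_0 = 12
490 = 1·419 + 71   →  a_1 = 1
419 = 5·71 + 64   →  a_2 = 5
71 = 1·64 + 7   →  a_3 = 1
64 = 9·7 + 1   →  a_4 = 9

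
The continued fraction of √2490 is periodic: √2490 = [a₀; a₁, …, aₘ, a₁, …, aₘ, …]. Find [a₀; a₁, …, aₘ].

a₀ = ⌊√2490⌋ = 49.
With m₀=0, d₀=1 and mₖ₊₁ = dₖaₖ − mₖ, dₖ₊₁ = (n − mₖ₊₁²)/dₖ, aₖ₊₁ = ⌊(a₀+mₖ₊₁)/dₖ₊₁⌋:
  k=1: m=49, d=89, a=1
  k=2: m=40, d=10, a=8
  k=3: m=40, d=89, a=1
  k=4: m=49, d=1, a=98
d=1 and a=2a₀=98 at k=4, so the next step gives (m, d) = (49, 89) again — its k=1 value — and the period has length 4.

[49; 1, 8, 1, 98]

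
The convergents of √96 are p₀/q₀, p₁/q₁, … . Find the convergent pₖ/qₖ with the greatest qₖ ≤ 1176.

√96 = [9; 1, 3, 1, 18, …] (period length 4).
Convergents:
  p_0/q_0 = 9/1
  p_1/q_1 = 10/1
  p_2/q_2 = 39/4
  p_3/q_3 = 49/5
  p_4/q_4 = 921/94
  p_5/q_5 = 970/99
  p_6/q_6 = 3831/391
  p_7/q_7 = 4801/490
  p_8/q_8 = 90249/9211
q_7 = 490 ≤ 1176 < 9211 = q_8, so the answer is 4801/490.

4801/490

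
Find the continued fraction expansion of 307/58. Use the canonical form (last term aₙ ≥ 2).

307 = 5×58 + 17
58 = 3×17 + 7
17 = 2×7 + 3
7 = 2×3 + 1
3 = 3×1 + 0  (stop)
So 307/58 = [5; 3, 2, 2, 3].

[5; 3, 2, 2, 3]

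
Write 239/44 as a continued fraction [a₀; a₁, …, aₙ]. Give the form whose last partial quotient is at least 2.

239 = 5*44 + 19
44 = 2*19 + 6
19 = 3*6 + 1
6 = 6*1 + 0  (stop)
So 239/44 = [5; 2, 3, 6].

[5; 2, 3, 6]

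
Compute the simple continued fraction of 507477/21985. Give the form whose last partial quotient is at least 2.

507477 = 23×21985 + 1822
21985 = 12×1822 + 121
1822 = 15×121 + 7
121 = 17×7 + 2
7 = 3×2 + 1
2 = 2×1 + 0  (stop)
So 507477/21985 = [23; 12, 15, 17, 3, 2].

[23; 12, 15, 17, 3, 2]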